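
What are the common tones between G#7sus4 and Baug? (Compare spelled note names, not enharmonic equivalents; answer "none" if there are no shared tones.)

D#

G#7sus4 = G#, C#, D#, F#.
Baug = B, D#, F##.
Shared: D#.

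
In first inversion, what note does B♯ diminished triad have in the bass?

B♯ diminished triad = B-sharp–D-sharp–F-sharp. First inversion → third in the bass = D-sharp.

D-sharp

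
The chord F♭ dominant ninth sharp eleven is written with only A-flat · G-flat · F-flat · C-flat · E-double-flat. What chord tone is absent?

F♭ dominant ninth sharp eleven = F-flat, A-flat, C-flat, E-double-flat, G-flat, B-flat. The voicing lacks the 11th (augmented 11th), B-flat.

B-flat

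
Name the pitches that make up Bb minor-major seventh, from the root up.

B-flat D-flat F A

Bb minor-major seventh: minor-major seventh on B-flat.
B-flat — root
D-flat — minor 3rd
F — perfect 5th
A — major 7th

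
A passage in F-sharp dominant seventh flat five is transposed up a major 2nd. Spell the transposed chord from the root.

G-sharp, B-sharp, D, F-sharp

Transposed root: F-sharp → G-sharp (major 2nd up). So we spell G-sharp dominant seventh flat five:
- root: G-sharp
- major 3rd: B-sharp
- diminished 5th: D
- minor 7th: F-sharp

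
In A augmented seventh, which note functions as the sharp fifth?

E♯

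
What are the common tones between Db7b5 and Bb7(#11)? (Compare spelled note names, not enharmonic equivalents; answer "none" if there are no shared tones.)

F

Db7b5 = D♭, F, A𝄫, C♭.
Bb7(#11) = B♭, D, F, A♭, E.
Shared: F.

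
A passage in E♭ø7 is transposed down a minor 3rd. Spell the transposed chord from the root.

Eb down a minor 3rd → C. New chord: C half-diminished seventh.
- root: C
- minor 3rd: Eb
- diminished 5th: Gb
- minor 7th: Bb

C – Eb – Gb – Bb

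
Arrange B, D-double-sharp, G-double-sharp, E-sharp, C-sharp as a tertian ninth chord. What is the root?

C-sharp

Stacking in thirds gives C-sharp – E-sharp – G-double-sharp – B – D-double-sharp, so C-sharp is the root — C-sharp dominant seventh sharp nine sharp five.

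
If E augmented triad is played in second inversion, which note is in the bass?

B-sharp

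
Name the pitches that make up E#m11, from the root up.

E#, G#, B#, D#, F##, A#

E#m11 is a minor eleventh built on E#.
E# — root
G# — minor 3rd
B# — perfect 5th
D# — minor 7th
F## — major 9th
A# — perfect 11th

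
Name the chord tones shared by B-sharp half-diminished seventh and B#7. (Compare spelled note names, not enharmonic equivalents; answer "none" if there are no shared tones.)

B-sharp half-diminished seventh: B# D# F# A#
B#7: B# D## F## A#
Common to both → B#, A#.

B#, A#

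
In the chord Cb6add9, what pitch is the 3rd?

Eb

Root of Cb6add9 = Cb. The 3rd is a major 3rd: Cb up a major 3rd → Eb.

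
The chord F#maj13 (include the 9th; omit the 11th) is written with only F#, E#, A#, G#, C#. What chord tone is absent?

D#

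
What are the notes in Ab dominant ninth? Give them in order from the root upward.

Ab dominant ninth: dominant ninth on A-flat.
A-flat — root
C — major 3rd
E-flat — perfect 5th
G-flat — minor 7th
B-flat — major 9th

A-flat  C  E-flat  G-flat  B-flat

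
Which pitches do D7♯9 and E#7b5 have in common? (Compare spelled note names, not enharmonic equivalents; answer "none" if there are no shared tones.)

D7♯9 = D, F#, A, C, E#.
E#7b5 = E#, G##, B, D#.
Shared: E#.

E#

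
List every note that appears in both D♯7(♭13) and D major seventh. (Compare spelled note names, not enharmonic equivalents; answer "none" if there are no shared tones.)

C#

D♯7(♭13): D# F## A# C# B
D major seventh: D F# A C#
Common to both → C#.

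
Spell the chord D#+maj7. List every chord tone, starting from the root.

Root D#, quality augmented major seventh:
D# — root
F## — major 3rd
A## — augmented 5th
C## — major 7th

D#, F##, A##, C##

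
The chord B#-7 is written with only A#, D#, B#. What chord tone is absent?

F##

The full B#-7 chord is B#, D#, F##, A#.
Comparing with the voicing, the perfect 5th (5th) — F## — is absent.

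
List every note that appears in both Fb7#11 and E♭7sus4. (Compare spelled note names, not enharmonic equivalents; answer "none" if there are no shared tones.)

Fb7#11: Fb Ab Cb Ebb Bb
E♭7sus4: Eb Ab Bb Db
Common to both → Ab, Bb.

Ab, Bb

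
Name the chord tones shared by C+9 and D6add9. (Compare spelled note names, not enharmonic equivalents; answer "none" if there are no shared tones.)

E – D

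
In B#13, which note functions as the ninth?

C##

Root of B#13 = B#. The 9th is a major 9th: B# up a major 9th → C##.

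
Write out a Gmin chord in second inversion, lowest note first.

Gmin = G–Bb–D; second inversion → fifth (D) lowest.

D, G, Bb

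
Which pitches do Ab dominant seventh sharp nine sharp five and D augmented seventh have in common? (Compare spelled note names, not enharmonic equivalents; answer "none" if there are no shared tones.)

C

Ab dominant seventh sharp nine sharp five: A-flat C E G-flat B
D augmented seventh: D F-sharp A-sharp C
Common to both → C.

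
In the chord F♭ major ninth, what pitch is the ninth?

G♭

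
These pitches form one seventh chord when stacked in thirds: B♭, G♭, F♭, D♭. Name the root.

G♭

Arranged so that each adjacent pair is a third by letter name: G♭ – B♭ – D♭ – F♭.
The bottom of that stack, G♭, is the root (this is G♭ dominant seventh).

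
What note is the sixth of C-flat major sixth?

Root of C-flat major sixth = Cb. The 6th is a major 6th: Cb up a major 6th → Ab.

Ab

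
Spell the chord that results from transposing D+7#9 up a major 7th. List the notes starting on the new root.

C♯ – E♯ – G𝄪 – B – D𝄪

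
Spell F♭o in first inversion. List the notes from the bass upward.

Abb – Cbb – Fb

F♭o = Fb–Abb–Cbb; first inversion → third (Abb) lowest.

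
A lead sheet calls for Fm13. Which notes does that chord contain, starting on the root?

F, Ab, C, Eb, G, Bb, D

Fm13: minor thirteenth on F.
root → F
3rd (minor 3rd) → Ab
5th (perfect 5th) → C
7th (minor 7th) → Eb
9th (major 9th) → G
11th (perfect 11th) → Bb
13th (major 13th) → D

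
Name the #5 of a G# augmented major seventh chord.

D-double-sharp

G# augmented major seventh is built on G-sharp; its 5th is an augmented 5th above the root.
A fifth above G uses the letter D, and the augmented 5th above G-sharp is D-double-sharp.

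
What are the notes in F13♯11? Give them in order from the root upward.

F, A, C, Eb, G, B, D

F13♯11: dominant thirteenth sharp eleven on F.
- root: F
- major 3rd: A
- perfect 5th: C
- minor 7th: Eb
- major 9th: G
- augmented 11th: B
- major 13th: D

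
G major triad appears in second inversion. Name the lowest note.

G major triad in root position is G–B–D.
Second inversion places the fifth in the bass, which is D.

D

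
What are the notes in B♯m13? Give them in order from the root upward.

B#, D#, F##, A#, C##, E#, G##

B♯m13 is a minor thirteenth built on B#.
- root: B#
- minor 3rd: D#
- perfect 5th: F##
- minor 7th: A#
- major 9th: C##
- perfect 11th: E#
- major 13th: G##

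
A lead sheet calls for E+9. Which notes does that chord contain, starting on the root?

E  G#  B#  D  F#

E+9: dominant ninth sharp five on E.
E — root
G# — major 3rd
B# — augmented 5th
D — minor 7th
F# — major 9th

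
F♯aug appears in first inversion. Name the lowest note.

A#

F♯aug = F#–A#–C##. First inversion → third in the bass = A#.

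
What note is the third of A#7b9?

A#7b9 is built on A#; its 3rd is a major 3rd above the root.
A third above A uses the letter C, and the major 3rd above A# is C##.

C##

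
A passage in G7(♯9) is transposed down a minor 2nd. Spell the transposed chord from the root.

F#, A#, C#, E, G##

G down a minor 2nd → F#. New chord: F# dominant seventh sharp nine.
Root: F#
Major 3rd (3rd): A#
Perfect 5th (5th): C#
Minor 7th (7th): E
Augmented 9th (9th): G##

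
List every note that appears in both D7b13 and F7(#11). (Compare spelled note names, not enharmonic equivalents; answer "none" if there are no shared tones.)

D7b13: D F♯ A C B♭
F7(#11): F A C E♭ B
Common to both → A, C.

A, C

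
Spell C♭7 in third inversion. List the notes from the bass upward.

Bbb – Cb – Eb – Gb

C♭7 = Cb–Eb–Gb–Bbb; third inversion → seventh (Bbb) lowest.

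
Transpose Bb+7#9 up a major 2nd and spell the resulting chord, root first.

Transposed root: Bb → C (major 2nd up). So we spell C dominant seventh sharp nine sharp five:
root → C
3rd (major 3rd) → E
5th (augmented 5th) → G#
7th (minor 7th) → Bb
9th (augmented 9th) → D#

C, E, G#, Bb, D#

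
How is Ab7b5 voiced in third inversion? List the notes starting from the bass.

Gb, Ab, C, Ebb

In root position, Ab7b5 is Ab–C–Ebb–Gb.
Third inversion puts the seventh (Gb) in the bass.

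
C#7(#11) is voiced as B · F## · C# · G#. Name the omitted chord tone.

E#

C#7(#11) = C#, E#, G#, B, F##. The voicing lacks the 3rd (major 3rd), E#.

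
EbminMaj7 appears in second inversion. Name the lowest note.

EbminMaj7 = Eb–Gb–Bb–D. Second inversion → fifth in the bass = Bb.

Bb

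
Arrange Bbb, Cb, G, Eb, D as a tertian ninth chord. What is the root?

Arranged so that each adjacent pair is a third by letter name: Cb – Eb – G – Bbb – D.
The bottom of that stack, Cb, is the root (this is Cb dominant seventh sharp nine sharp five).

Cb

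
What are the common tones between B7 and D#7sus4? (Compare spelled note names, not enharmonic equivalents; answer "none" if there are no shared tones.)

B7 = B, D#, F#, A.
D#7sus4 = D#, G#, A#, C#.
Shared: D#.

D#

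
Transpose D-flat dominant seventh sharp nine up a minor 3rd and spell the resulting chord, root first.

Transposed root: D-flat → F-flat (minor 3rd up). So we spell F-flat dominant seventh sharp nine:
F-flat — root
A-flat — major 3rd
C-flat — perfect 5th
E-double-flat — minor 7th
G — augmented 9th

F-flat A-flat C-flat E-double-flat G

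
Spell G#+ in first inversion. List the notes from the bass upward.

B# – D## – G#

G#+ = G#–B#–D##; first inversion → third (B#) lowest.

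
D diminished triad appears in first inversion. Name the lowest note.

F

D diminished triad in root position is D–F–Ab.
First inversion places the third in the bass, which is F.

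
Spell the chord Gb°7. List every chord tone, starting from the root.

Gb, Bbb, Dbb, Fbb

Root Gb, quality diminished seventh:
root → Gb
3rd (minor 3rd) → Bbb
5th (diminished 5th) → Dbb
7th (diminished 7th) → Fbb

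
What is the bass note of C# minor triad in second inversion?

G-sharp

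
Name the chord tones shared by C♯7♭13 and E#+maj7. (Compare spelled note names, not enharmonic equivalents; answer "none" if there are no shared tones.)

E#

C♯7♭13: C# E# G# B A
E#+maj7: E# G## B## D##
Common to both → E#.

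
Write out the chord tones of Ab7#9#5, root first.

A♭ C E G♭ B

Ab7#9#5 is a dominant seventh sharp nine sharp five built on A♭.
Root: A♭
Major 3rd (3rd): C
Augmented 5th (5th): E
Minor 7th (7th): G♭
Augmented 9th (9th): B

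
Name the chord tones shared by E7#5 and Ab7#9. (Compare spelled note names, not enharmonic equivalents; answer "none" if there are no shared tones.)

E7#5: E G♯ B♯ D
Ab7#9: A♭ C E♭ G♭ B
Common to both → none.

none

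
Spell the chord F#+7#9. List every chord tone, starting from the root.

Root F#, quality dominant seventh sharp nine sharp five:
root → F#
3rd (major 3rd) → A#
5th (augmented 5th) → C##
7th (minor 7th) → E
9th (augmented 9th) → G##

F#, A#, C##, E, G##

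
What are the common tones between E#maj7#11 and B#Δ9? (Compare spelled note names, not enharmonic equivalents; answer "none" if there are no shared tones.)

B♯, D𝄪, A𝄪

E#maj7#11: E♯ G𝄪 B♯ D𝄪 A𝄪
B#Δ9: B♯ D𝄪 F𝄪 A𝄪 C𝄪
Common to both → B♯, D𝄪, A𝄪.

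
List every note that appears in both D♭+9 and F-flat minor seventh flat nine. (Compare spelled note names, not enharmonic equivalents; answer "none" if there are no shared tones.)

D♭+9 = Db, F, A, Cb, Eb.
F-flat minor seventh flat nine = Fb, Abb, Cb, Ebb, Gbb.
Shared: Cb.

Cb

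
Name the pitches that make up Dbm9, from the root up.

Db, Fb, Ab, Cb, Eb

Dbm9: minor ninth on Db.
Db — root
Fb — minor 3rd
Ab — perfect 5th
Cb — minor 7th
Eb — major 9th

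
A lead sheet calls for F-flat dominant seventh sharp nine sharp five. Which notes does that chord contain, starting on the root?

Fb – Ab – C – Ebb – G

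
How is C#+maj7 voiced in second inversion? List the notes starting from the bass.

In root position, C#+maj7 is C#–E#–G##–B#.
Second inversion puts the fifth (G##) in the bass.

G## – B# – C# – E#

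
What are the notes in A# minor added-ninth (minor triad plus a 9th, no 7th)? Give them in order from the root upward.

Root A-sharp, quality minor added-ninth:
A-sharp — root
C-sharp — minor 3rd
E-sharp — perfect 5th
B-sharp — major 9th

A-sharp, C-sharp, E-sharp, B-sharp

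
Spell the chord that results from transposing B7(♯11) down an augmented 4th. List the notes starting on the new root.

An augmented 4th down from B is F, so the new chord is F dominant seventh sharp eleven.
F — root
A — major 3rd
C — perfect 5th
E♭ — minor 7th
B — augmented 11th

F  A  C  E♭  B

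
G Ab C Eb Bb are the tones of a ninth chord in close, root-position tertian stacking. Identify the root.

Ab

Stacking in thirds gives Ab – C – Eb – G – Bb, so Ab is the root — Ab major ninth.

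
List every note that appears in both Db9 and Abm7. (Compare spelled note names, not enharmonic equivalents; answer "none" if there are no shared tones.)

Ab, Cb, Eb

Db9: Db F Ab Cb Eb
Abm7: Ab Cb Eb Gb
Common to both → Ab, Cb, Eb.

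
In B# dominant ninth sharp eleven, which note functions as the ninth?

B# dominant ninth sharp eleven is built on B-sharp; its 9th is a major 9th above the root.
A second above B uses the letter C, and the major 9th above B-sharp is C-double-sharp.

C-double-sharp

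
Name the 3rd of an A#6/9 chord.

C##

A#6/9 is built on A#; its 3rd is a major 3rd above the root.
A third above A uses the letter C, and the major 3rd above A# is C##.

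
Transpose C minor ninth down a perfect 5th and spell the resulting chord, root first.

F  A-flat  C  E-flat  G

Transposed root: C → F (perfect 5th down). So we spell F minor ninth:
F — root
A-flat — minor 3rd
C — perfect 5th
E-flat — minor 7th
G — major 9th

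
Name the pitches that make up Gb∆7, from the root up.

Gb Bb Db F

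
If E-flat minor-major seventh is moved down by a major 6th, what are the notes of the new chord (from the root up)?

A major 6th down from Eb is Gb, so the new chord is Gb minor-major seventh.
Root: Gb
Minor 3rd (3rd): Bbb
Perfect 5th (5th): Db
Major 7th (7th): F

Gb Bbb Db F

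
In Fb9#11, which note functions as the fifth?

Root of Fb9#11 = F♭. The 5th is a perfect 5th: F♭ up a perfect 5th → C♭.

C♭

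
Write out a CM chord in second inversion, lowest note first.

G, C, E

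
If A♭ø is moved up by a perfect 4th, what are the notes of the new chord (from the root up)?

Db Fb Abb Cb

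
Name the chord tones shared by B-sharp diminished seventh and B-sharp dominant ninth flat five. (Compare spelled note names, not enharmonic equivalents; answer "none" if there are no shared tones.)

B-sharp diminished seventh = B#, D#, F#, A.
B-sharp dominant ninth flat five = B#, D##, F#, A#, C##.
Shared: B#, F#.

B#  F#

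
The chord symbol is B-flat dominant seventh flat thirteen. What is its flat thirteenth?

Gb

Root of B-flat dominant seventh flat thirteen = Bb. The 13th is a minor 13th: Bb up a minor 13th → Gb.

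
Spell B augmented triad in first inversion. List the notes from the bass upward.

D-sharp  F-double-sharp  B

B augmented triad = B–D-sharp–F-double-sharp; first inversion → third (D-sharp) lowest.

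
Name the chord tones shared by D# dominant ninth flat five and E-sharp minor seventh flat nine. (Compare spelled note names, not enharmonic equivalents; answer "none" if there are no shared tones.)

D# dominant ninth flat five = D#, F##, A, C#, E#.
E-sharp minor seventh flat nine = E#, G#, B#, D#, F#.
Shared: D#, E#.

D# E#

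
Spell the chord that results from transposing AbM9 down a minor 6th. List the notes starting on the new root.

A minor 6th down from Ab is C, so the new chord is C major ninth.
Root: C
Major 3rd (3rd): E
Perfect 5th (5th): G
Major 7th (7th): B
Major 9th (9th): D

C  E  G  B  D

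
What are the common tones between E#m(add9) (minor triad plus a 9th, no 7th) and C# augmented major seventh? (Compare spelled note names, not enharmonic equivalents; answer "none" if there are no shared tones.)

E♯, B♯

E#m(add9): E♯ G♯ B♯ F𝄪
C# augmented major seventh: C♯ E♯ G𝄪 B♯
Common to both → E♯, B♯.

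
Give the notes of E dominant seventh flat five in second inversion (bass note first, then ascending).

In root position, E dominant seventh flat five is E–G-sharp–B-flat–D.
Second inversion puts the fifth (B-flat) in the bass.

B-flat D E G-sharp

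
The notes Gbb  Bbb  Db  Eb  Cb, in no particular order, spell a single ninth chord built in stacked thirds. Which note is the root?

Arranged so that each adjacent pair is a third by letter name: Cb – Eb – Gbb – Bbb – Db.
The bottom of that stack, Cb, is the root (this is Cb dominant ninth flat five).

Cb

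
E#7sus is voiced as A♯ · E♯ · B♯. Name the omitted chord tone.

The full E#7sus chord is E♯, A♯, B♯, D♯.
Comparing with the voicing, the minor 7th (7th) — D♯ — is absent.

D♯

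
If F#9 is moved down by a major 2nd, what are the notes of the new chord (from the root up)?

F♯ down a major 2nd → E. New chord: E dominant ninth.
root → E
3rd (major 3rd) → G♯
5th (perfect 5th) → B
7th (minor 7th) → D
9th (major 9th) → F♯

E  G♯  B  D  F♯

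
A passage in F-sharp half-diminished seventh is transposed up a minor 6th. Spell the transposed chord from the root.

F-sharp up a minor 6th → D. New chord: D half-diminished seventh.
D — root
F — minor 3rd
A-flat — diminished 5th
C — minor 7th

D – F – A-flat – C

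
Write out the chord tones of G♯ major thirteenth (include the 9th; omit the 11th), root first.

G-sharp, B-sharp, D-sharp, F-double-sharp, A-sharp, E-sharp

Root G-sharp, quality major thirteenth:
G-sharp — root
B-sharp — major 3rd
D-sharp — perfect 5th
F-double-sharp — major 7th
A-sharp — major 9th
E-sharp — major 13th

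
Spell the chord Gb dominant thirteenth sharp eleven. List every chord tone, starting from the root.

G-flat, B-flat, D-flat, F-flat, A-flat, C, E-flat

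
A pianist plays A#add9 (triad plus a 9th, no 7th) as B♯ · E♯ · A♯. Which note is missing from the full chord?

A#add9 = A♯, C𝄪, E♯, B♯. The voicing lacks the 3rd (major 3rd), C𝄪.

C𝄪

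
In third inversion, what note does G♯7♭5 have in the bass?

F♯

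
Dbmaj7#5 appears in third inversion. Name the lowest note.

Dbmaj7#5 in root position is Db–F–A–C.
Third inversion places the seventh in the bass, which is C.

C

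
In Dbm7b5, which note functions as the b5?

Dbm7b5 is built on Db; its 5th is a diminished 5th above the root.
A fifth above D uses the letter A, and the diminished 5th above Db is Abb.

Abb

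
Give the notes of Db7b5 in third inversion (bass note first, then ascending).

C♭, D♭, F, A𝄫

Db7b5 = D♭–F–A𝄫–C♭; third inversion → seventh (C♭) lowest.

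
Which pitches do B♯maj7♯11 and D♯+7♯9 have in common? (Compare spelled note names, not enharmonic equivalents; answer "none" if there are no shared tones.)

B♯maj7♯11: B# D## F## A## E##
D♯+7♯9: D# F## A## C# E##
Common to both → F##, A##, E##.

F## – A## – E##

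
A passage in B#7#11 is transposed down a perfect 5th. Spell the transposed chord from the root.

E#, G##, B#, D#, A##

A perfect 5th down from B# is E#, so the new chord is E# dominant seventh sharp eleven.
Root: E#
Major 3rd (3rd): G##
Perfect 5th (5th): B#
Minor 7th (7th): D#
Augmented 11th (11th): A##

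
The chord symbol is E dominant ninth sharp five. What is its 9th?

F-sharp

Root of E dominant ninth sharp five = E. The 9th is a major 9th: E up a major 9th → F-sharp.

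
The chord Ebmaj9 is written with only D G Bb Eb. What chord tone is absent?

The full Ebmaj9 chord is Eb, G, Bb, D, F.
Comparing with the voicing, the major 9th (9th) — F — is absent.

F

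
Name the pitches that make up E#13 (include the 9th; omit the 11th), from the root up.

Root E#, quality dominant thirteenth:
- root: E#
- major 3rd: G##
- perfect 5th: B#
- minor 7th: D#
- major 9th: F##
- major 13th: C##

E#, G##, B#, D#, F##, C##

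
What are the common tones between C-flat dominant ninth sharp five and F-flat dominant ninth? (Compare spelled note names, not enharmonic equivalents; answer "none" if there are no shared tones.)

C-flat dominant ninth sharp five: C-flat E-flat G B-double-flat D-flat
F-flat dominant ninth: F-flat A-flat C-flat E-double-flat G-flat
Common to both → C-flat.

C-flat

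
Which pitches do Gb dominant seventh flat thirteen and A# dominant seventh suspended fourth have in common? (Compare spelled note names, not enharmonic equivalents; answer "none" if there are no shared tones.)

none

Gb dominant seventh flat thirteen = G-flat, B-flat, D-flat, F-flat, E-double-flat.
A# dominant seventh suspended fourth = A-sharp, D-sharp, E-sharp, G-sharp.
Shared: none.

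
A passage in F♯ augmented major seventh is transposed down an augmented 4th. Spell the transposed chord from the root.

C – E – G-sharp – B

F-sharp down an augmented 4th → C. New chord: C augmented major seventh.
root → C
3rd (major 3rd) → E
5th (augmented 5th) → G-sharp
7th (major 7th) → B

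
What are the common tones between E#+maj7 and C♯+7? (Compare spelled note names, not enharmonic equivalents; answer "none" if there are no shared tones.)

E♯  G𝄪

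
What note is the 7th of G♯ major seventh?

F##

Root of G♯ major seventh = G#. The 7th is a major 7th: G# up a major 7th → F##.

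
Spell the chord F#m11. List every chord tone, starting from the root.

F# A C# E G# B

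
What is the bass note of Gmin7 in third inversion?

Gmin7 in root position is G–Bb–D–F.
Third inversion places the seventh in the bass, which is F.

F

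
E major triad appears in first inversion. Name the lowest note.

G♯

E major triad = E–G♯–B. First inversion → third in the bass = G♯.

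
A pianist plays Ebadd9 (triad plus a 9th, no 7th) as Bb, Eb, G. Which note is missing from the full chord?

Ebadd9 = Eb, G, Bb, F. The voicing lacks the 9th (major 9th), F.

F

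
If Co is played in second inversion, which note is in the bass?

Gb

Co in root position is C–Eb–Gb.
Second inversion places the fifth in the bass, which is Gb.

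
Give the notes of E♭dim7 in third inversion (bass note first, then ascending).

D𝄫, E♭, G♭, B𝄫

In root position, E♭dim7 is E♭–G♭–B𝄫–D𝄫.
Third inversion puts the seventh (D𝄫) in the bass.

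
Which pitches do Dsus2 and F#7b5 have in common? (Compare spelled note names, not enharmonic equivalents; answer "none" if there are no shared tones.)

E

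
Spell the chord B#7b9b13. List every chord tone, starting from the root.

B#  D##  F##  A#  C#  G#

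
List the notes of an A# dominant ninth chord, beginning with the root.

Root A-sharp, quality dominant ninth:
A-sharp — root
C-double-sharp — major 3rd
E-sharp — perfect 5th
G-sharp — minor 7th
B-sharp — major 9th

A-sharp – C-double-sharp – E-sharp – G-sharp – B-sharp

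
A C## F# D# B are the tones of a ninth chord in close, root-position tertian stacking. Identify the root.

Stacking in thirds gives B – D# – F# – A – C##, so B is the root — B dominant seventh sharp nine.

B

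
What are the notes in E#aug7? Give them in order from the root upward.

E#aug7 is an augmented seventh built on E#.
- root: E#
- major 3rd: G##
- augmented 5th: B##
- minor 7th: D#

E# G## B## D#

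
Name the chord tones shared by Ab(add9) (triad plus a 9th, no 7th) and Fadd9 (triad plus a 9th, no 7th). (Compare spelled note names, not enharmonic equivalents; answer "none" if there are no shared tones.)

Ab(add9) = Ab, C, Eb, Bb.
Fadd9 = F, A, C, G.
Shared: C.

C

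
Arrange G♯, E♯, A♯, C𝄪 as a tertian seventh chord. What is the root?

A♯

Stacking in thirds gives A♯ – C𝄪 – E♯ – G♯, so A♯ is the root — A♯ dominant seventh.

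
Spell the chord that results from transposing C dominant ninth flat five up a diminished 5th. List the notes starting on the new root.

Gb – Bb – Dbb – Fb – Ab

C up a diminished 5th → Gb. New chord: Gb dominant ninth flat five.
Root: Gb
Major 3rd (3rd): Bb
Diminished 5th (5th): Dbb
Minor 7th (7th): Fb
Major 9th (9th): Ab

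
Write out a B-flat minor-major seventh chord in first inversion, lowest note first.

B-flat minor-major seventh = Bb–Db–F–A; first inversion → third (Db) lowest.

Db, F, A, Bb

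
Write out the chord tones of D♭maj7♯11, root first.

D♭maj7♯11 is a major seventh sharp eleven built on Db.
root → Db
3rd (major 3rd) → F
5th (perfect 5th) → Ab
7th (major 7th) → C
11th (augmented 11th) → G

Db  F  Ab  C  G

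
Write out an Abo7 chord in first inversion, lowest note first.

Cb Ebb Gbb Ab

Abo7 = Ab–Cb–Ebb–Gbb; first inversion → third (Cb) lowest.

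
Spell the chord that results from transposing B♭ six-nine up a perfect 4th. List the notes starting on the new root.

Transposed root: B-flat → E-flat (perfect 4th up). So we spell E-flat six-nine:
Root: E-flat
Major 3rd (3rd): G
Perfect 5th (5th): B-flat
Major 6th (6th): C
Major 9th (9th): F

E-flat  G  B-flat  C  F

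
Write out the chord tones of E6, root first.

E, G#, B, C#

Root E, quality major sixth:
Root: E
Major 3rd (3rd): G#
Perfect 5th (5th): B
Major 6th (6th): C#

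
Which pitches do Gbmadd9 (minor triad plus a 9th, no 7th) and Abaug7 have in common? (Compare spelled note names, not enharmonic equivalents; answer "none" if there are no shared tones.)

Gb Ab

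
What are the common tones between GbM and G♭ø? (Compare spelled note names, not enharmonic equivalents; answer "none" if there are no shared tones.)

GbM: Gb Bb Db
G♭ø: Gb Bbb Dbb Fb
Common to both → Gb.

Gb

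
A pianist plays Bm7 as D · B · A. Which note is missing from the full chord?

F#

The full Bm7 chord is B, D, F#, A.
Comparing with the voicing, the perfect 5th (5th) — F# — is absent.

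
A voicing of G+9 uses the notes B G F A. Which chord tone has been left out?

D♯

The full G+9 chord is G, B, D♯, F, A.
Comparing with the voicing, the augmented 5th (5th) — D♯ — is absent.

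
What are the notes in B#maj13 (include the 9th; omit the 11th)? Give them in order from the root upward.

B#maj13: major thirteenth on B#.
root → B#
3rd (major 3rd) → D##
5th (perfect 5th) → F##
7th (major 7th) → A##
9th (major 9th) → C##
13th (major 13th) → G##

B#  D##  F##  A##  C##  G##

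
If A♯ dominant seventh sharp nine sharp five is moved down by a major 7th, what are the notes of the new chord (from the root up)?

B, D-sharp, F-double-sharp, A, C-double-sharp

A-sharp down a major 7th → B. New chord: B dominant seventh sharp nine sharp five.
Root: B
Major 3rd (3rd): D-sharp
Augmented 5th (5th): F-double-sharp
Minor 7th (7th): A
Augmented 9th (9th): C-double-sharp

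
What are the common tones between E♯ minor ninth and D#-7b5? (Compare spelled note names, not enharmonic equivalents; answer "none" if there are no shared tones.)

D#

E♯ minor ninth = E#, G#, B#, D#, F##.
D#-7b5 = D#, F#, A, C#.
Shared: D#.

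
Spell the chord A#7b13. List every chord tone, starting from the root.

A# – C## – E# – G# – F#

Root A#, quality dominant seventh flat thirteen:
- root: A#
- major 3rd: C##
- perfect 5th: E#
- minor 7th: G#
- minor 13th: F#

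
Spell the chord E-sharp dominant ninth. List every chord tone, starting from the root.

E-sharp dominant ninth is a dominant ninth built on E-sharp.
E-sharp — root
G-double-sharp — major 3rd
B-sharp — perfect 5th
D-sharp — minor 7th
F-double-sharp — major 9th

E-sharp, G-double-sharp, B-sharp, D-sharp, F-double-sharp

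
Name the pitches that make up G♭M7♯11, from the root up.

G♭M7♯11 is a major seventh sharp eleven built on Gb.
- root: Gb
- major 3rd: Bb
- perfect 5th: Db
- major 7th: F
- augmented 11th: C

Gb, Bb, Db, F, C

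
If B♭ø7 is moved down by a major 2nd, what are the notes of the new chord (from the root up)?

Ab, Cb, Ebb, Gb

A major 2nd down from Bb is Ab, so the new chord is Ab half-diminished seventh.
Root: Ab
Minor 3rd (3rd): Cb
Diminished 5th (5th): Ebb
Minor 7th (7th): Gb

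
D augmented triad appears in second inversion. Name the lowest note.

D augmented triad in root position is D–F#–A#.
Second inversion places the fifth in the bass, which is A#.

A#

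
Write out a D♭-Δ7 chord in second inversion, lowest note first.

Ab  C  Db  Fb

D♭-Δ7 = Db–Fb–Ab–C; second inversion → fifth (Ab) lowest.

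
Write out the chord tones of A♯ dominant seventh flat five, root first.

A-sharp C-double-sharp E G-sharp

A♯ dominant seventh flat five is a dominant seventh flat five built on A-sharp.
- root: A-sharp
- major 3rd: C-double-sharp
- diminished 5th: E
- minor 7th: G-sharp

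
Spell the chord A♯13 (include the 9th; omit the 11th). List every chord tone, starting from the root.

A#  C##  E#  G#  B#  F##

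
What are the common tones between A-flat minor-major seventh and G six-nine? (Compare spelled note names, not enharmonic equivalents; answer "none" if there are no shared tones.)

G

A-flat minor-major seventh = A-flat, C-flat, E-flat, G.
G six-nine = G, B, D, E, A.
Shared: G.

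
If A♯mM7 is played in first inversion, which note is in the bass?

A♯mM7 = A♯–C♯–E♯–G𝄪. First inversion → third in the bass = C♯.

C♯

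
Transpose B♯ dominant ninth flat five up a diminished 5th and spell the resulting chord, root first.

A diminished 5th up from B-sharp is F-sharp, so the new chord is F-sharp dominant ninth flat five.
- root: F-sharp
- major 3rd: A-sharp
- diminished 5th: C
- minor 7th: E
- major 9th: G-sharp

F-sharp, A-sharp, C, E, G-sharp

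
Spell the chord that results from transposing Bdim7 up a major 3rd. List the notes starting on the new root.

D# – F# – A – C

B up a major 3rd → D#. New chord: D# diminished seventh.
root → D#
3rd (minor 3rd) → F#
5th (diminished 5th) → A
7th (diminished 7th) → C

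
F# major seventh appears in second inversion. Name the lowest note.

C#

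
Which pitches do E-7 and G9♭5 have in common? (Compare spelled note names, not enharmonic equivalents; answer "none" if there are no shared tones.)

E-7: E G B D
G9♭5: G B Db F A
Common to both → G, B.

G, B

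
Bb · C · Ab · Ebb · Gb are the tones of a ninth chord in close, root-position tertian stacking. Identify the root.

Ab

Stacking in thirds gives Ab – C – Ebb – Gb – Bb, so Ab is the root — Ab dominant ninth flat five.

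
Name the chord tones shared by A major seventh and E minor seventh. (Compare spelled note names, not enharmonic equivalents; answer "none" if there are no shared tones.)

A major seventh: A C-sharp E G-sharp
E minor seventh: E G B D
Common to both → E.

E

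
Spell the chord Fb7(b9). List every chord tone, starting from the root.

Fb Ab Cb Ebb Gbb

Root Fb, quality dominant seventh flat nine:
- root: Fb
- major 3rd: Ab
- perfect 5th: Cb
- minor 7th: Ebb
- minor 9th: Gbb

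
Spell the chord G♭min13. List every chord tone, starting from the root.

G♭min13: minor thirteenth on Gb.
root → Gb
3rd (minor 3rd) → Bbb
5th (perfect 5th) → Db
7th (minor 7th) → Fb
9th (major 9th) → Ab
11th (perfect 11th) → Cb
13th (major 13th) → Eb

Gb  Bbb  Db  Fb  Ab  Cb  Eb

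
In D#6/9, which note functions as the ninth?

D#6/9 is built on D#; its 9th is a major 9th above the root.
A second above D uses the letter E, and the major 9th above D# is E#.

E#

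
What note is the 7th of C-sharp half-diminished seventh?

Root of C-sharp half-diminished seventh = C#. The 7th is a minor 7th: C# up a minor 7th → B.

B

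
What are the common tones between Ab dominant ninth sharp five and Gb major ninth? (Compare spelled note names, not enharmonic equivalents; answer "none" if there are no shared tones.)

Ab Gb Bb

Ab dominant ninth sharp five: Ab C E Gb Bb
Gb major ninth: Gb Bb Db F Ab
Common to both → Ab, Gb, Bb.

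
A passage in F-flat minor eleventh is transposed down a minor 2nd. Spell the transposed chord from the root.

E♭ G♭ B♭ D♭ F A♭

Transposed root: F♭ → E♭ (minor 2nd down). So we spell E♭ minor eleventh:
- root: E♭
- minor 3rd: G♭
- perfect 5th: B♭
- minor 7th: D♭
- major 9th: F
- perfect 11th: A♭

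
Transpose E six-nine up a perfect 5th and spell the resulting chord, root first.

E up a perfect 5th → B. New chord: B six-nine.
root → B
3rd (major 3rd) → D-sharp
5th (perfect 5th) → F-sharp
6th (major 6th) → G-sharp
9th (major 9th) → C-sharp

B – D-sharp – F-sharp – G-sharp – C-sharp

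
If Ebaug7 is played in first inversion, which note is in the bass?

Ebaug7 = E♭–G–B–D♭. First inversion → third in the bass = G.

G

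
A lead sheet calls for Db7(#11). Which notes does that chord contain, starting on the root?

Db, F, Ab, Cb, G

Db7(#11) is a dominant seventh sharp eleven built on Db.
Root: Db
Major 3rd (3rd): F
Perfect 5th (5th): Ab
Minor 7th (7th): Cb
Augmented 11th (11th): G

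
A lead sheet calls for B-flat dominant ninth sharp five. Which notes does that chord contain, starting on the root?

B-flat D F-sharp A-flat C

B-flat dominant ninth sharp five: dominant ninth sharp five on B-flat.
B-flat — root
D — major 3rd
F-sharp — augmented 5th
A-flat — minor 7th
C — major 9th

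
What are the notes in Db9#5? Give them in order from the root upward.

Db  F  A  Cb  Eb

Root Db, quality dominant ninth sharp five:
Db — root
F — major 3rd
A — augmented 5th
Cb — minor 7th
Eb — major 9th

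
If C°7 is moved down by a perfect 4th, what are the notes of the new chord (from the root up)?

G  B♭  D♭  F♭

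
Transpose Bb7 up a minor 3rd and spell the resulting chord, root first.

Db F Ab Cb

A minor 3rd up from Bb is Db, so the new chord is Db dominant seventh.
- root: Db
- major 3rd: F
- perfect 5th: Ab
- minor 7th: Cb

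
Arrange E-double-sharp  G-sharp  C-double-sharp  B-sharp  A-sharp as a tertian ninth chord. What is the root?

Stacking in thirds gives A-sharp – C-double-sharp – E-double-sharp – G-sharp – B-sharp, so A-sharp is the root — A-sharp dominant ninth sharp five.

A-sharp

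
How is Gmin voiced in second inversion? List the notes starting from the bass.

D, G, Bb

Gmin = G–Bb–D; second inversion → fifth (D) lowest.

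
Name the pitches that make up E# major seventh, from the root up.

Root E#, quality major seventh:
root → E#
3rd (major 3rd) → G##
5th (perfect 5th) → B#
7th (major 7th) → D##

E# – G## – B# – D##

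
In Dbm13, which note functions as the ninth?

Root of Dbm13 = Db. The 9th is a major 9th: Db up a major 9th → Eb.

Eb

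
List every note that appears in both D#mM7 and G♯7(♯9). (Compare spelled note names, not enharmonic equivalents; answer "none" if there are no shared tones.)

D#, F#

D#mM7 = D#, F#, A#, C##.
G♯7(♯9) = G#, B#, D#, F#, A##.
Shared: D#, F#.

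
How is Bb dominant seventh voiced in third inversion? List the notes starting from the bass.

Bb dominant seventh = B♭–D–F–A♭; third inversion → seventh (A♭) lowest.

A♭  B♭  D  F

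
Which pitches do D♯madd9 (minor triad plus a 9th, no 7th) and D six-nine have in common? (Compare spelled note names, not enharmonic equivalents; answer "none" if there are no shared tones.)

F#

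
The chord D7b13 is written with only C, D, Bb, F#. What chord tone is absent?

The full D7b13 chord is D, F#, A, C, Bb.
Comparing with the voicing, the perfect 5th (5th) — A — is absent.

A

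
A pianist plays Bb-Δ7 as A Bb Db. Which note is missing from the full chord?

The full Bb-Δ7 chord is Bb, Db, F, A.
Comparing with the voicing, the perfect 5th (5th) — F — is absent.

F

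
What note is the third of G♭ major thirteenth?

Bb

Root of G♭ major thirteenth = Gb. The 3rd is a major 3rd: Gb up a major 3rd → Bb.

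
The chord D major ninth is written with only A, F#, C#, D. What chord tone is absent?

E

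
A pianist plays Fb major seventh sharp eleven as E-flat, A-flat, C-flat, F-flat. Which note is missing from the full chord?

Fb major seventh sharp eleven = F-flat, A-flat, C-flat, E-flat, B-flat. The voicing lacks the 11th (augmented 11th), B-flat.

B-flat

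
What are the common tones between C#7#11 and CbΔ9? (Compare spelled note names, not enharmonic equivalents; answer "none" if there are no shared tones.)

C#7#11: C# E# G# B F##
CbΔ9: Cb Eb Gb Bb Db
Common to both → none.

none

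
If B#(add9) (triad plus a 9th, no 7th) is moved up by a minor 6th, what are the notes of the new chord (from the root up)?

G#, B#, D#, A#

A minor 6th up from B# is G#, so the new chord is G# added-ninth.
root → G#
3rd (major 3rd) → B#
5th (perfect 5th) → D#
9th (major 9th) → A#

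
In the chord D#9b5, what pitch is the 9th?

Root of D#9b5 = D#. The 9th is a major 9th: D# up a major 9th → E#.

E#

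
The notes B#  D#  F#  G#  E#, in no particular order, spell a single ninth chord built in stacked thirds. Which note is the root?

Stacking in thirds gives E# – G# – B# – D# – F#, so E# is the root — E# minor seventh flat nine.

E#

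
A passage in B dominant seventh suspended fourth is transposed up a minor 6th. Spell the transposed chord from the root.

G C D F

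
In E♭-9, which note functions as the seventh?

Db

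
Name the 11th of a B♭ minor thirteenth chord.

E♭

Root of B♭ minor thirteenth = B♭. The 11th is a perfect 11th: B♭ up a perfect 11th → E♭.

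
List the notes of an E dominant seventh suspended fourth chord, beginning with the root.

E dominant seventh suspended fourth: dominant seventh suspended fourth on E.
E — root
A — perfect 4th
B — perfect 5th
D — minor 7th

E, A, B, D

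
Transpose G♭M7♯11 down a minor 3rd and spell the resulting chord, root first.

Gb down a minor 3rd → Eb. New chord: Eb major seventh sharp eleven.
Eb — root
G — major 3rd
Bb — perfect 5th
D — major 7th
A — augmented 11th

Eb – G – Bb – D – A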